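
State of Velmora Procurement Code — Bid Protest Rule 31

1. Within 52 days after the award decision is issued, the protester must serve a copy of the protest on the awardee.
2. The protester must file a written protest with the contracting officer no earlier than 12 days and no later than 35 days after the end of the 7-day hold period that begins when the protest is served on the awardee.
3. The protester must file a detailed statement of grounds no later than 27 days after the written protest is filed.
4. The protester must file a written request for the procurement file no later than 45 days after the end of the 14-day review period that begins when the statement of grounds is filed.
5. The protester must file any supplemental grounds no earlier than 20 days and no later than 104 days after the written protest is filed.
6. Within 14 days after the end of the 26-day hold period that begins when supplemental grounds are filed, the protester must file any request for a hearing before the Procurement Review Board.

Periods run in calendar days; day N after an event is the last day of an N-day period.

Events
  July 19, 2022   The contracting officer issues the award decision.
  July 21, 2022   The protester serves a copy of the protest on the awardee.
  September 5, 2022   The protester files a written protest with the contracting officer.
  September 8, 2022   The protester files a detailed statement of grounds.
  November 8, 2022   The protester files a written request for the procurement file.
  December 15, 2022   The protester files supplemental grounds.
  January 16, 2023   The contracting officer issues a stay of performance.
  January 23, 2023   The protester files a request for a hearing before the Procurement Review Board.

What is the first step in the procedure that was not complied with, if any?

Step 1: 52 days after July 19, 2022 (when the award decision is issued) is September 9, 2022; done July 21, 2022 — timely.
Step 2: the window is 12–35 days after July 28, 2022 (end of the 7-day hold period, which began when the protest is served on the awardee on July 21, 2022), so August 9, 2022 through September 1, 2022; September 5, 2022 is 4 days past the end of the window.
No need to go further; step 2 was not satisfied.

Step 2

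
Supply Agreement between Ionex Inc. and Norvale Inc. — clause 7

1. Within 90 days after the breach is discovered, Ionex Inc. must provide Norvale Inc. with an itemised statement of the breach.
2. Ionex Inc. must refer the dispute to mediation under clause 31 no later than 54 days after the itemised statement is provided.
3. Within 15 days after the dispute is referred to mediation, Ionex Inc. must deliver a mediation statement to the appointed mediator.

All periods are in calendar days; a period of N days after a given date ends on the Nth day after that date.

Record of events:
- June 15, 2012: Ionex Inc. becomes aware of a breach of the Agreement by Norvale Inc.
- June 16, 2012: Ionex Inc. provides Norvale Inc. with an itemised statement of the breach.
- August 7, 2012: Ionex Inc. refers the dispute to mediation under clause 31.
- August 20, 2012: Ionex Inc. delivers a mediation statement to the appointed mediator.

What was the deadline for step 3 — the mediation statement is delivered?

August 22, 2012

Step 3 runs from August 7, 2012, when the dispute is referred to mediation. 15 days after August 7, 2012 is August 22, 2012.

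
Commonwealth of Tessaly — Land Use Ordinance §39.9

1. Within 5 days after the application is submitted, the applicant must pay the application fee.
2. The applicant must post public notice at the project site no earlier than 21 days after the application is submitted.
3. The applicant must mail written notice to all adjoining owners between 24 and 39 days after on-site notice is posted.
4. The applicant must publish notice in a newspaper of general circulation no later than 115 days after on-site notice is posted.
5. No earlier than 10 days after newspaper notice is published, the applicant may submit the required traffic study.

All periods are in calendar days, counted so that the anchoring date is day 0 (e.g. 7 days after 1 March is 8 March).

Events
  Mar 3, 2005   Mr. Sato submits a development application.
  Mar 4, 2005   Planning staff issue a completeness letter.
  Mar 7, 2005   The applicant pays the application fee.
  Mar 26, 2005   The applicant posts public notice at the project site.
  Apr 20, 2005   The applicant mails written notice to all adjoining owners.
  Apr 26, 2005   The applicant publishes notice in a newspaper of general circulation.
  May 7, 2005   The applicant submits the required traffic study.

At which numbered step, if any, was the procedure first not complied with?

Step 1 — counting 5 days from Mar 3, 2005 (when the application is submitted) gives a deadline of Mar 8, 2005; completed Mar 7, 2005, before the deadline.
Step 2 — must wait 21 days from Mar 3, 2005 (when the application is submitted), so not before Mar 24, 2005; Mar 26, 2005 is on or after that date.
Step 3 — 24 and 39 days from Mar 26, 2005 (when on-site notice is posted) are Apr 19, 2005 and May 4, 2005 respectively; Apr 20, 2005 falls inside that range.
Step 4 — counting 115 days from Mar 26, 2005 (when on-site notice is posted) gives a deadline of Jul 19, 2005; Apr 26, 2005 is within that limit.
Step 5 — must wait 10 days from Apr 26, 2005 (when newspaper notice is published), so not before May 6, 2005; May 7, 2005 is on or after that date.

None — every step was satisfied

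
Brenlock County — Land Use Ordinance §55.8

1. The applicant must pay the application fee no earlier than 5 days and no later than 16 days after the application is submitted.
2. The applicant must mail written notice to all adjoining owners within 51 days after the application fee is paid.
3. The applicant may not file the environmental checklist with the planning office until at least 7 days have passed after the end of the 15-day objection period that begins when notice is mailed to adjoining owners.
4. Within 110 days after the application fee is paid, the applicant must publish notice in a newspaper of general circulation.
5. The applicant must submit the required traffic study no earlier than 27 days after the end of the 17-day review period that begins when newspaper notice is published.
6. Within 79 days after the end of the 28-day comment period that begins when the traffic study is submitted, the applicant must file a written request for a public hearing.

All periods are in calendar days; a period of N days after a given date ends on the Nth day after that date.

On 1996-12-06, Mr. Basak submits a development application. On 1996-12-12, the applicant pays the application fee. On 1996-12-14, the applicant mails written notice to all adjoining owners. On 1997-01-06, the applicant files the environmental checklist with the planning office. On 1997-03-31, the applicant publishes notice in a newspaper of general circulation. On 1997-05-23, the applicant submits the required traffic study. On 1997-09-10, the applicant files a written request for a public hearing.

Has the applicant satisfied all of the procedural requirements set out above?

No

(1) the permitted window runs from 1996-12-06 + 5 = 1996-12-11 to 1996-12-06 + 16 = 1996-12-22; done 1996-12-12, which is between those dates.
(2) due by 1996-12-12 + 51 days = 1997-02-01; 1996-12-14 is within that limit.
(3) permitted from 1996-12-29 + 7 days = 1997-01-05 onward; 1997-01-06 is on or after that date.
(4) due by 1996-12-12 + 110 days = 1997-04-01; 1997-03-31 is within that limit.
(5) permitted from 1997-04-17 + 27 days = 1997-05-14 onward; done 1997-05-23 — permitted.
(6) due by 1997-06-20 + 79 days = 1997-09-07; not done until 1997-09-10, 3 days after the deadline.
That is the first point of non-compliance.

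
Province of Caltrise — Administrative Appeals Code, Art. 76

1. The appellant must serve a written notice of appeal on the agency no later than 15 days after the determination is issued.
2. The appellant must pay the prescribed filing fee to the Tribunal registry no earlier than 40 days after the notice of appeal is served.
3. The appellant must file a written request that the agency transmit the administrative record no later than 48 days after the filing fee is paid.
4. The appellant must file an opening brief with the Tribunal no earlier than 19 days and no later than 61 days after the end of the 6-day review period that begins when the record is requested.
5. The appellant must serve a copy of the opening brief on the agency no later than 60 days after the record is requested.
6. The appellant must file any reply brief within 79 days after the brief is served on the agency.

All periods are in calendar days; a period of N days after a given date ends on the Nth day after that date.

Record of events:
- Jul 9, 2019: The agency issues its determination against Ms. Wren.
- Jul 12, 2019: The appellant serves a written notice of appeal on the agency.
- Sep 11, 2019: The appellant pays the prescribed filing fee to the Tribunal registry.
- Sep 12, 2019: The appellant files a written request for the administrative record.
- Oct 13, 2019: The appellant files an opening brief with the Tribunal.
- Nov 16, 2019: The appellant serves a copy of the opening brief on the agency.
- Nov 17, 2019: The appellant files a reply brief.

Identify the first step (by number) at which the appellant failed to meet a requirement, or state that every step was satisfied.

(1) due by Jul 9, 2019 + 15 days = Jul 24, 2019; completed Jul 12, 2019, before the deadline.
(2) permitted from Jul 12, 2019 + 40 days = Aug 21, 2019 onward; done Sep 11, 2019, after the minimum wait.
(3) due by Sep 11, 2019 + 48 days = Oct 29, 2019; completed Sep 12, 2019, before the deadline.
(4) the permitted window runs from Sep 18, 2019 + 19 = Oct 7, 2019 to Sep 18, 2019 + 61 = Nov 18, 2019; Oct 13, 2019 falls inside that range.
(5) due by Sep 12, 2019 + 60 days = Nov 11, 2019; not done until Nov 16, 2019, 5 days after the deadline.
Later steps need not be reached.

Step 5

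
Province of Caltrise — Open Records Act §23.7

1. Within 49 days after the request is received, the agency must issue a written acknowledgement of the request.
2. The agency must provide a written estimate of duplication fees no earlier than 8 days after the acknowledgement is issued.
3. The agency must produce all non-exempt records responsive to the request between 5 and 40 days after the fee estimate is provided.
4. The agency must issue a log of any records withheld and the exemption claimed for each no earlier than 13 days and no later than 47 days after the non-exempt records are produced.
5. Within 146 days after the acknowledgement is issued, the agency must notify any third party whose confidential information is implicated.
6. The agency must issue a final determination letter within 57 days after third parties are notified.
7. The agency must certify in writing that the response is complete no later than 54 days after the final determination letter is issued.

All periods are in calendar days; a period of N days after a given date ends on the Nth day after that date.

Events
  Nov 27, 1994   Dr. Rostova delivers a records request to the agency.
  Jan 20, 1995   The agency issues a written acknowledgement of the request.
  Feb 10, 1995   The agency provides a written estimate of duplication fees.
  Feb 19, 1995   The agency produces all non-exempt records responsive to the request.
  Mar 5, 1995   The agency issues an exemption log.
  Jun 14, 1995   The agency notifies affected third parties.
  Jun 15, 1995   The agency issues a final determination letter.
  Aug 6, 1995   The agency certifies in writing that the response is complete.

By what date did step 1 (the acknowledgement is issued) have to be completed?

Step 1 runs from Nov 27, 1994, when the request is received. 49 days after Nov 27, 1994 is Jan 15, 1995.

Jan 15, 1995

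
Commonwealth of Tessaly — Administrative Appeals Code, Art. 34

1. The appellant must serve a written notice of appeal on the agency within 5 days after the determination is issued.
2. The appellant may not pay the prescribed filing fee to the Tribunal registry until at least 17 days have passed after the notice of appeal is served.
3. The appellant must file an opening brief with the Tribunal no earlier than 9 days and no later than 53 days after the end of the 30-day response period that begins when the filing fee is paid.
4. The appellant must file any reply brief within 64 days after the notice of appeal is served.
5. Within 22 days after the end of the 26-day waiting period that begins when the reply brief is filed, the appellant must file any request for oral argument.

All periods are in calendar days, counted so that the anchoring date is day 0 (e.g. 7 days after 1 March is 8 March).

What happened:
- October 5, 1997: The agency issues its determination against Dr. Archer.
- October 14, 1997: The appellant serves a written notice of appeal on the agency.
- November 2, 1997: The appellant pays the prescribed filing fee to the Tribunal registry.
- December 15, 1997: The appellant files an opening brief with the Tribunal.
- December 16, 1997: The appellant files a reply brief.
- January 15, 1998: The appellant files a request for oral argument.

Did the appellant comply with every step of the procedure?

No

Step 1 — counting 5 days from October 5, 1997 (when the determination is issued) gives a deadline of October 10, 1997; done October 14, 1997 — 4 days late.
That is the first point of non-compliance.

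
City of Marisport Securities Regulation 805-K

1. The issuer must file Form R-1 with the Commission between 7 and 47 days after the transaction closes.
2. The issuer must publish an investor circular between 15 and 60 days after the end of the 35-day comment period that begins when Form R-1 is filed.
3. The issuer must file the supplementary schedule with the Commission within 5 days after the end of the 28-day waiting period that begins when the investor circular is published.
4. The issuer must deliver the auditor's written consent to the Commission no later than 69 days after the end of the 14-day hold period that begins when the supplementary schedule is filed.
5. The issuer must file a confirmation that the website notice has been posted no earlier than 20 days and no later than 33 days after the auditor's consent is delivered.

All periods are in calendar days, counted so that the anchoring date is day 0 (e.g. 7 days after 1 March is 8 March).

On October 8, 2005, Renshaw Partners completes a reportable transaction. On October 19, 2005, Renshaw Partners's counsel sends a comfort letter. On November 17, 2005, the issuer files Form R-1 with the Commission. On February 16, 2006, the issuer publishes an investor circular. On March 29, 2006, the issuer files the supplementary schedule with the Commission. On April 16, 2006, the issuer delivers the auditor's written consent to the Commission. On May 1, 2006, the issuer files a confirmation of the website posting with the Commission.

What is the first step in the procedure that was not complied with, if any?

Step 1: the window is 7–47 days after October 8, 2005 (when the transaction closes), so October 15, 2005 through November 24, 2005; done November 17, 2005 — within the window.
Step 2: the window is 15–60 days after December 22, 2005 (end of the 35-day comment period, which began when Form R-1 is filed on November 17, 2005), so January 6, 2006 through February 20, 2006; done February 16, 2006 — within the window.
Step 3: 5 days after March 16, 2006 (end of the 28-day waiting period, which began when the investor circular is published on February 16, 2006) is March 21, 2006; done March 29, 2006 — 8 days late.
Later steps need not be reached.

Step 3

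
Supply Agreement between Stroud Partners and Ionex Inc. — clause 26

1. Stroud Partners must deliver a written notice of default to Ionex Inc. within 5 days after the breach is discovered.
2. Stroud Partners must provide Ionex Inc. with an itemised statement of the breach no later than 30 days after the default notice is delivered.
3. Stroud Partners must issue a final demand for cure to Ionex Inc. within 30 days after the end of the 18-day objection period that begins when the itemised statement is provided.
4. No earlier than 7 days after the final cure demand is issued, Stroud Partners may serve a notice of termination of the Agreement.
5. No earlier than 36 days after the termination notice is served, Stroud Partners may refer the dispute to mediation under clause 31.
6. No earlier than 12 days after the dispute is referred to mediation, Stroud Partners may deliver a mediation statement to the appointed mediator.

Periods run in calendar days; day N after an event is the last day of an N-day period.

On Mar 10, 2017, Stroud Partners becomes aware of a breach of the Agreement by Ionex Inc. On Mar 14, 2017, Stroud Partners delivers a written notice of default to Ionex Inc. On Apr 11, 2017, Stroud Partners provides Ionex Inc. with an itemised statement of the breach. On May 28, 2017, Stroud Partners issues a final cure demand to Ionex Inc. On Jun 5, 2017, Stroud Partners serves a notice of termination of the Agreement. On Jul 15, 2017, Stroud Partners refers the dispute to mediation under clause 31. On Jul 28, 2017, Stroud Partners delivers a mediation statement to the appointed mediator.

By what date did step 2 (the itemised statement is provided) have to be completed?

Step 2 runs from Mar 14, 2017, when the default notice is delivered. 30 days after Mar 14, 2017 is Apr 13, 2017.

Apr 13, 2017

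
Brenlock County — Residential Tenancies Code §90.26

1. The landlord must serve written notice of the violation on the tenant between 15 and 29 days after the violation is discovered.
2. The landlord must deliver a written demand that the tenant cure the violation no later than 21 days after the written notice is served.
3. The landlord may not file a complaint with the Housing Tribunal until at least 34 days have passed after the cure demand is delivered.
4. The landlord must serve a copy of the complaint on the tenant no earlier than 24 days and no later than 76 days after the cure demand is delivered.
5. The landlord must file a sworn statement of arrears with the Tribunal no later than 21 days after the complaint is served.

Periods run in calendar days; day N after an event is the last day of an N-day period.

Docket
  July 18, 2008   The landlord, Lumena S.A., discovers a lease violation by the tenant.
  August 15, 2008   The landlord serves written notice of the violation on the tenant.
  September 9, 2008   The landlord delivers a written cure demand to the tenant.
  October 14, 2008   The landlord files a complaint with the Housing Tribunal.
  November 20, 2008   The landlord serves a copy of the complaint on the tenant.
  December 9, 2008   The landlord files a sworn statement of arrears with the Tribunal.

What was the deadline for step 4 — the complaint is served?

November 24, 2008

Step 4 runs from September 9, 2008, when the cure demand is delivered. The window is 24–76 days after September 9, 2008; it closes on November 24, 2008.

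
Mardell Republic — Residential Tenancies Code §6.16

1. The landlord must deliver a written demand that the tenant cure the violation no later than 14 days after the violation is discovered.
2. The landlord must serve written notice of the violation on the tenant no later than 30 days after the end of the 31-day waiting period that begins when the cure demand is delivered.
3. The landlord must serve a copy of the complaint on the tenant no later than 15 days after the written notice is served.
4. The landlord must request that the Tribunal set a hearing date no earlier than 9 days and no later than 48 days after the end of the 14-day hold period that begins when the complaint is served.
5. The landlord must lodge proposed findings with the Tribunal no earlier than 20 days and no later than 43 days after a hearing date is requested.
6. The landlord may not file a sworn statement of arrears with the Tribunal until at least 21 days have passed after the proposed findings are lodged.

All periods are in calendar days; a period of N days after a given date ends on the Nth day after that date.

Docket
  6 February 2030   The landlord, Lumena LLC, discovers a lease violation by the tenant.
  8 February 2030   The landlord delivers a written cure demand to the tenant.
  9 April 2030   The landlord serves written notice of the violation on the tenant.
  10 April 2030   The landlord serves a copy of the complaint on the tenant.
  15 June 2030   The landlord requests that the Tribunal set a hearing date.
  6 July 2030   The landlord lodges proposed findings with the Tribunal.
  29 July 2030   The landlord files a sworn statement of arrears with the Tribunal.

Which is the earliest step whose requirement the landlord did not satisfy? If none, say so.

Step 4

(1) due by 6 February 2030 + 14 days = 20 February 2030; completed 8 February 2030, before the deadline.
(2) due by 11 March 2030 + 30 days = 10 April 2030; done 9 April 2030 — timely.
(3) due by 9 April 2030 + 15 days = 24 April 2030; completed 10 April 2030, before the deadline.
(4) the permitted window runs from 24 April 2030 + 9 = 3 May 2030 to 24 April 2030 + 48 = 11 June 2030; 15 June 2030 is 4 days past the end of the window.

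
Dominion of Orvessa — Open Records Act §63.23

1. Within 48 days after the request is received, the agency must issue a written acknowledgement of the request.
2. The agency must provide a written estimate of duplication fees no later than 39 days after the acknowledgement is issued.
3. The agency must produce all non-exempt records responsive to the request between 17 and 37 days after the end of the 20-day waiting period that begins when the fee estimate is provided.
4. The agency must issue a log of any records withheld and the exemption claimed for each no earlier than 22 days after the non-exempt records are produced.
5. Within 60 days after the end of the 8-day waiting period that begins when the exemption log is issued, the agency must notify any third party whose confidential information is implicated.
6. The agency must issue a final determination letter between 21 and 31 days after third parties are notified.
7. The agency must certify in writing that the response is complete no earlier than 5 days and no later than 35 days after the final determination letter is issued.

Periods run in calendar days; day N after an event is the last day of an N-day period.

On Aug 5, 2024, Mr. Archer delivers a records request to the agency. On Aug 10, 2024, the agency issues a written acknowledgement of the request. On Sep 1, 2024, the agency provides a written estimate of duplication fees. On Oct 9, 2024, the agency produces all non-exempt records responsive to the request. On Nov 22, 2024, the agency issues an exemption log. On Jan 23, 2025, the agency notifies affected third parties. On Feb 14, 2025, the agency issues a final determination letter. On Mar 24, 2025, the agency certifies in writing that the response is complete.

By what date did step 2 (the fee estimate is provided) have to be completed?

Step 2 runs from Aug 10, 2024, when the acknowledgement is issued. 39 days after Aug 10, 2024 is Sep 18, 2024.

Sep 18, 2024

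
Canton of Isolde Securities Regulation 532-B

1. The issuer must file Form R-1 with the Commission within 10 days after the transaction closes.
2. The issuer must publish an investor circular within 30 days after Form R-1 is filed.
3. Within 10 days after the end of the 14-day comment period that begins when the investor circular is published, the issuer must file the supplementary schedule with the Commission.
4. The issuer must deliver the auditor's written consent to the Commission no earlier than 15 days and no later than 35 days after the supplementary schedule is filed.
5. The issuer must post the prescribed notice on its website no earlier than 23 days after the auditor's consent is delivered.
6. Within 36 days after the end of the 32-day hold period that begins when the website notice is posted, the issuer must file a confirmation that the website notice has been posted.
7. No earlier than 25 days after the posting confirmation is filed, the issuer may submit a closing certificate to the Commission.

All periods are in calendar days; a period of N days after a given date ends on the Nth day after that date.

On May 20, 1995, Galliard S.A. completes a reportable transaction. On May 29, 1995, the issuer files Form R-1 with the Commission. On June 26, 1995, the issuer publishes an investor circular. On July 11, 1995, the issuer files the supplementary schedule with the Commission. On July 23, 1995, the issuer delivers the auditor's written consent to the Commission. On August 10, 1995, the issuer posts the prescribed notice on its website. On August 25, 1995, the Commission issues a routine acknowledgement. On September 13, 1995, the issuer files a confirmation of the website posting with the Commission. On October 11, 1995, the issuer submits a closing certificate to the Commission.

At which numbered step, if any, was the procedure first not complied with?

Step 1: 10 days after May 20, 1995 (when the transaction closes) is May 30, 1995; done May 29, 1995 — timely.
Step 2: 30 days after May 29, 1995 (when Form R-1 is filed) is June 28, 1995; done June 26, 1995 — timely.
Step 3: 10 days after July 10, 1995 (end of the 14-day comment period, which began when the investor circular is published on June 26, 1995) is July 20, 1995; completed July 11, 1995, before the deadline.
Step 4: the window is 15–35 days after July 11, 1995 (when the supplementary schedule is filed), so July 26, 1995 through August 15, 1995; done July 23, 1995 — 3 days before the window opened.

Step 4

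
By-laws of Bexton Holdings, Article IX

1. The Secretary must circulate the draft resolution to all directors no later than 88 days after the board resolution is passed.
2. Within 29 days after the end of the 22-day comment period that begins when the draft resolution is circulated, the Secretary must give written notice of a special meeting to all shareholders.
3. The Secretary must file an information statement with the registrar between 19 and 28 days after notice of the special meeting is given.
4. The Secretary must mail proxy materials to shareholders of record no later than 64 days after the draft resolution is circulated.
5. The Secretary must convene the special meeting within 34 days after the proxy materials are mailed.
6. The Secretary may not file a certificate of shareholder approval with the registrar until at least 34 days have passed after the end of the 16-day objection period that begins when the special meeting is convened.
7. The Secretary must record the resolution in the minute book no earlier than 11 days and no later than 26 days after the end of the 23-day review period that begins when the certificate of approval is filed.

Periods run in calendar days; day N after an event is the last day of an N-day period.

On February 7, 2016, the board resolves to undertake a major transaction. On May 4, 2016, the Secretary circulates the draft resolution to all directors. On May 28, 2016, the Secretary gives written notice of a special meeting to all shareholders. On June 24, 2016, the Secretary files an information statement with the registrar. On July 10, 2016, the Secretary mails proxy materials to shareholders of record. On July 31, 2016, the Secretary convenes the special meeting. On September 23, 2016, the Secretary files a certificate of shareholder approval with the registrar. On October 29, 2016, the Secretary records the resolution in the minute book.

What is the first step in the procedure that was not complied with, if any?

Step 4

(1) due by February 7, 2016 + 88 days = May 5, 2016; May 4, 2016 is within that limit.
(2) due by May 26, 2016 + 29 days = June 24, 2016; May 28, 2016 is within that limit.
(3) the permitted window runs from May 28, 2016 + 19 = June 16, 2016 to May 28, 2016 + 28 = June 25, 2016; done June 24, 2016 — within the window.
(4) due by May 4, 2016 + 64 days = July 7, 2016; July 10, 2016 misses that deadline by 3 days.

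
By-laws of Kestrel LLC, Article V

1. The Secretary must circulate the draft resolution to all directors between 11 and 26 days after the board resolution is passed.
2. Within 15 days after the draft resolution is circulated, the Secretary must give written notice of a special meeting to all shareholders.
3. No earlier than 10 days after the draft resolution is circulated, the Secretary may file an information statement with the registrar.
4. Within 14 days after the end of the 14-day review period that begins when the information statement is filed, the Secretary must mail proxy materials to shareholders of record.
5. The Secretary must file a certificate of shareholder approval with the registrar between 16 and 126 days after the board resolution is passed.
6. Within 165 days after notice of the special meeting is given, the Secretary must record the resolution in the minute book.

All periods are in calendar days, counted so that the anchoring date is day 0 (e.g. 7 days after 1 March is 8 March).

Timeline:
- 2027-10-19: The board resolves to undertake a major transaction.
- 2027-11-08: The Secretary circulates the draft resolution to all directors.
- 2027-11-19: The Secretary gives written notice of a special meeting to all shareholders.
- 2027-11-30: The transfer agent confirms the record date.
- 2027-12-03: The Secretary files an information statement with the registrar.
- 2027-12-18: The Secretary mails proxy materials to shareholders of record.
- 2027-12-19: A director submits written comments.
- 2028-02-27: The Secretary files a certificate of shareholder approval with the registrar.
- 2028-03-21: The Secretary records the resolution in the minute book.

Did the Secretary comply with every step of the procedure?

No

Step 1 — 11 and 26 days from 2027-10-19 (when the board resolution is passed) are 2027-10-30 and 2027-11-14 respectively; done 2027-11-08 — within the window.
Step 2 — counting 15 days from 2027-11-08 (when the draft resolution is circulated) gives a deadline of 2027-11-23; completed 2027-11-19, before the deadline.
Step 3 — must wait 10 days from 2027-11-08 (when the draft resolution is circulated), so not before 2027-11-18; done 2027-12-03 — permitted.
Step 4 — counting 14 days from 2027-12-17 (end of the 14-day review period, which began when the information statement is filed on 2027-12-03) gives a deadline of 2027-12-31; completed 2027-12-18, before the deadline.
Step 5 — 16 and 126 days from 2027-10-19 (when the board resolution is passed) are 2027-11-04 and 2028-02-22 respectively; done 2028-02-27 — 5 days after the window closed.
No need to go further; step 5 was not satisfied.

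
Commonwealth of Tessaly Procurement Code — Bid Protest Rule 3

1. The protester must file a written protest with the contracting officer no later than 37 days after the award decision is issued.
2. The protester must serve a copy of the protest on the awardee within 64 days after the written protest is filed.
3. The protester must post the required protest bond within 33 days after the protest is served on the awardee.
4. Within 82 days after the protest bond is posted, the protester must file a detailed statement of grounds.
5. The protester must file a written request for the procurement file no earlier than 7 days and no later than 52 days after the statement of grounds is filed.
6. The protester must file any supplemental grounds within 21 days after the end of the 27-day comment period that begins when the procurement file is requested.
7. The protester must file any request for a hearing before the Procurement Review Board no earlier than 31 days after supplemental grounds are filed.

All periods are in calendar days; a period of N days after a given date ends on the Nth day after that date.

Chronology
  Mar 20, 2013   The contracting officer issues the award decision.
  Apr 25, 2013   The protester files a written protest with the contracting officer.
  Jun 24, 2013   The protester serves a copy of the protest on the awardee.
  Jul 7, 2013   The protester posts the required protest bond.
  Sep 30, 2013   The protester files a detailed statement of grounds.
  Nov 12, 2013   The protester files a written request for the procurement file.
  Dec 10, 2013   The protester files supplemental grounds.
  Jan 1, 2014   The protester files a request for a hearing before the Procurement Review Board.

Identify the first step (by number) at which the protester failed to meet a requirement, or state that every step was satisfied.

Step 4

(1) due by Mar 20, 2013 + 37 days = Apr 26, 2013; done Apr 25, 2013 — timely.
(2) due by Apr 25, 2013 + 64 days = Jun 28, 2013; completed Jun 24, 2013, before the deadline.
(3) due by Jun 24, 2013 + 33 days = Jul 27, 2013; done Jul 7, 2013 — timely.
(4) due by Jul 7, 2013 + 82 days = Sep 27, 2013; Sep 30, 2013 misses that deadline by 3 days.
The analysis stops there.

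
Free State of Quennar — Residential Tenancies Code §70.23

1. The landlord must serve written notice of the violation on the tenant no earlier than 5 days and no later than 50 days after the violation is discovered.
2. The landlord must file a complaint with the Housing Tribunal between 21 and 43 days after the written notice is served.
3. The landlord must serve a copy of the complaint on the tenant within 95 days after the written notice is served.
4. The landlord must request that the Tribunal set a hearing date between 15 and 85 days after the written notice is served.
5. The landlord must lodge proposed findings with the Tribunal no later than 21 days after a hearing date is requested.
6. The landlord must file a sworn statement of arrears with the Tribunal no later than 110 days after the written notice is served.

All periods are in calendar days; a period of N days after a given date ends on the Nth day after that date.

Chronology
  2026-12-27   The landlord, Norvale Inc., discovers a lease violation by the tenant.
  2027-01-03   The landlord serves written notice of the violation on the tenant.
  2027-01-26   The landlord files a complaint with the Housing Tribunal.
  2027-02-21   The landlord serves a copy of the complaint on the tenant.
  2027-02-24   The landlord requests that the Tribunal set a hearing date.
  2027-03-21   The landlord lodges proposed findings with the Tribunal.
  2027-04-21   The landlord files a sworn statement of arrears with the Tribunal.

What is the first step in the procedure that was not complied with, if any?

Step 1: the window is 5–50 days after 2026-12-27 (when the violation is discovered), so 2027-01-01 through 2027-02-15; 2027-01-03 falls inside that range.
Step 2: the window is 21–43 days after 2027-01-03 (when the written notice is served), so 2027-01-24 through 2027-02-15; done 2027-01-26 — within the window.
Step 3: 95 days after 2027-01-03 (when the written notice is served) is 2027-04-08; done 2027-02-21 — timely.
Step 4: the window is 15–85 days after 2027-01-03 (when the written notice is served), so 2027-01-18 through 2027-03-29; 2027-02-24 falls inside that range.
Step 5: 21 days after 2027-02-24 (when a hearing date is requested) is 2027-03-17; done 2027-03-21 — 4 days late.
Later steps need not be reached.

Step 5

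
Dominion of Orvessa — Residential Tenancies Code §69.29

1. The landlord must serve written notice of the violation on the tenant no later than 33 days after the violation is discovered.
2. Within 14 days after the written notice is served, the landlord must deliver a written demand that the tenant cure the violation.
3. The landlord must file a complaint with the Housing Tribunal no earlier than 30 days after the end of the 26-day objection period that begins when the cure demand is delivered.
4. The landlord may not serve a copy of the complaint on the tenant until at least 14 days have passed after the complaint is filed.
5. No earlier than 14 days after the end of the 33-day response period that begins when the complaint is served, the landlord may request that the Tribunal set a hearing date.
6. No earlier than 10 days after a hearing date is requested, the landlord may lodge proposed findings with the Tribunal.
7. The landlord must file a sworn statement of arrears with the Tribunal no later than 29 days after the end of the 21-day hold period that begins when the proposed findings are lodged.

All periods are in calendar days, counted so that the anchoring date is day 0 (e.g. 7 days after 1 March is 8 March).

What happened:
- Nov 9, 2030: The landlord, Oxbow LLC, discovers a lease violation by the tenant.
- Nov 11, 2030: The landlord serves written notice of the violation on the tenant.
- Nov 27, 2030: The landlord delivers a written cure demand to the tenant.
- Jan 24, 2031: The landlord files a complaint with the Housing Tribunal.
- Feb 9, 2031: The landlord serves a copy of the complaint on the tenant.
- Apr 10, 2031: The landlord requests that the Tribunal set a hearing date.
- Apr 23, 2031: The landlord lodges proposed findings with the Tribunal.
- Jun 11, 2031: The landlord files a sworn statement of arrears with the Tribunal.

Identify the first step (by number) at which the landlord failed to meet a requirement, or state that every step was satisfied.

Step 1 — counting 33 days from Nov 9, 2030 (when the violation is discovered) gives a deadline of Dec 12, 2030; done Nov 11, 2030 — timely.
Step 2 — counting 14 days from Nov 11, 2030 (when the written notice is served) gives a deadline of Nov 25, 2030; Nov 27, 2030 misses that deadline by 2 days.
No need to go further; step 2 was not satisfied.

Step 2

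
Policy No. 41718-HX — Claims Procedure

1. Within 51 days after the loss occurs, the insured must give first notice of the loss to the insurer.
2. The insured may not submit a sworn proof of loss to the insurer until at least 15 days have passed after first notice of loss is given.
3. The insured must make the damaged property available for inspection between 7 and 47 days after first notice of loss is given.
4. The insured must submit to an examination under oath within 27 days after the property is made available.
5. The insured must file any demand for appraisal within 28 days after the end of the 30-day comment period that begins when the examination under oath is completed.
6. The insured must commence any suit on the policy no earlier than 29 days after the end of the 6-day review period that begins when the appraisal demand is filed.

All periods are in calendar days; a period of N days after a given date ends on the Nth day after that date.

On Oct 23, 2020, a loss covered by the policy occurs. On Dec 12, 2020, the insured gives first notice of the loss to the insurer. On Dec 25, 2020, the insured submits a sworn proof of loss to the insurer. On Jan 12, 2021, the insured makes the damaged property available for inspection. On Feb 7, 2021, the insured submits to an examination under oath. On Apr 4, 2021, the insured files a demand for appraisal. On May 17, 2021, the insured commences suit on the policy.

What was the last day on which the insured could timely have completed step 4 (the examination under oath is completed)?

Feb 8, 2021

Step 4 runs from Jan 12, 2021, when the property is made available. 27 days after Jan 12, 2021 is Feb 8, 2021.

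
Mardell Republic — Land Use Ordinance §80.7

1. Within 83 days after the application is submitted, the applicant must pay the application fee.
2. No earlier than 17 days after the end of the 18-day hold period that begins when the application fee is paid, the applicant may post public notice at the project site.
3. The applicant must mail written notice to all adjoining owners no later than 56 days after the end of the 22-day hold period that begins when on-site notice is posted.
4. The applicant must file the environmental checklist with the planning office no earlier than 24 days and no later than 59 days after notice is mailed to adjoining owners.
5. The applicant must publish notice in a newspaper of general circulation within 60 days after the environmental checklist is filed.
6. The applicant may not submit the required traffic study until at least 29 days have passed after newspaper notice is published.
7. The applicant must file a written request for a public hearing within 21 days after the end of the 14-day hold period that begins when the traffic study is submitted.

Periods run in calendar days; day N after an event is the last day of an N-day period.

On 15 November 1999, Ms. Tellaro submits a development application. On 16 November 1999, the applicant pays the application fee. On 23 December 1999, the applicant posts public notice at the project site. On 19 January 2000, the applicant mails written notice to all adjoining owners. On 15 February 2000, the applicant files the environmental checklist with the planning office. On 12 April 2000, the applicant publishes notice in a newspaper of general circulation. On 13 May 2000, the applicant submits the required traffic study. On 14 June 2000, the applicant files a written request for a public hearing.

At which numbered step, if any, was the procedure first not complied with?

Step 1 — counting 83 days from 15 November 1999 (when the application is submitted) gives a deadline of 6 February 2000; done 16 November 1999 — timely.
Step 2 — must wait 17 days from 4 December 1999 (end of the 18-day hold period, which began when the application fee is paid on 16 November 1999), so not before 21 December 1999; done 23 December 1999, after the minimum wait.
Step 3 — counting 56 days from 14 January 2000 (end of the 22-day hold period, which began when on-site notice is posted on 23 December 1999) gives a deadline of 10 March 2000; completed 19 January 2000, before the deadline.
Step 4 — 24 and 59 days from 19 January 2000 (when notice is mailed to adjoining owners) are 12 February 2000 and 18 March 2000 respectively; done 15 February 2000 — within the window.
Step 5 — counting 60 days from 15 February 2000 (when the environmental checklist is filed) gives a deadline of 15 April 2000; done 12 April 2000 — timely.
Step 6 — must wait 29 days from 12 April 2000 (when newspaper notice is published), so not before 11 May 2000; 13 May 2000 is on or after that date.
Step 7 — counting 21 days from 27 May 2000 (end of the 14-day hold period, which began when the traffic study is submitted on 13 May 2000) gives a deadline of 17 June 2000; 14 June 2000 is within that limit.

None — every step was satisfied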